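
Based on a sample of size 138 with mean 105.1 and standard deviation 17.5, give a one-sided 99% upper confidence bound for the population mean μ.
μ ≤ 108.61

Upper bound (one-sided):
t* = 2.354 (one-sided for 99%)
Upper bound = x̄ + t* · s/√n = 105.1 + 2.354 · 17.5/√138 = 108.61

We are 99% confident that μ ≤ 108.61.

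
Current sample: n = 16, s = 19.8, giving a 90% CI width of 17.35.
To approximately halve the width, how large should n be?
n ≈ 64

CI width ∝ 1/√n
To reduce width by factor 2, need √n to grow by 2 → need 2² = 4 times as many samples.

Current: n = 16, width = 17.35
New: n = 64, width ≈ 8.26

Width reduced by factor of 17.35/8.26 = 2.10.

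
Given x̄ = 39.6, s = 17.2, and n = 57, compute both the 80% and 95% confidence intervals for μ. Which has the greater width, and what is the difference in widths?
95% CI is wider by 3.22

df = 56
80% CI: t* = 1.297, (36.65, 42.55), width = 2 · t* · s/√n = 5.91
95% CI: t* = 2.003, (35.04, 44.16), width = 2 · t* · s/√n = 9.13

The 95% CI is wider by 9.13 - 5.91 = 3.22.
Higher confidence requires a wider interval.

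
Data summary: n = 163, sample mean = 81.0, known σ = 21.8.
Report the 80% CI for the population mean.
(78.81, 83.19)

z-interval (σ known):
z* = 1.282 for 80% confidence

Margin of error = z* · σ/√n = 1.282 · 21.8/√163 = 2.19

CI: (81.0 - 2.19, 81.0 + 2.19) = (78.81, 83.19)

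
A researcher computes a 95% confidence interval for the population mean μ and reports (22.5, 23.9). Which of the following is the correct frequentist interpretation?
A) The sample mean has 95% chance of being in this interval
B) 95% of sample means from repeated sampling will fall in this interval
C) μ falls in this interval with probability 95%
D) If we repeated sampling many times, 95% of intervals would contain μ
D

A) Wrong — x̄ is observed and sits in the interval by construction.
B) Wrong — coverage applies to intervals containing μ, not to future x̄ values.
C) Wrong — μ is fixed; the randomness lives in the interval, not in μ.
D) Correct — this is the frequentist long-run coverage interpretation.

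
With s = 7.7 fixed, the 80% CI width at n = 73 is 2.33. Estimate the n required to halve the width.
n ≈ 292

CI width ∝ 1/√n
To reduce width by factor 2, need √n to grow by 2 → need 2² = 4 times as many samples.

Current: n = 73, width = 2.33
New: n = 292, width ≈ 1.16

Width reduced by factor of 2.33/1.16 = 2.01.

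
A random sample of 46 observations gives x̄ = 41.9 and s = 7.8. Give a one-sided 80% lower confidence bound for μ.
μ ≥ 40.92

Lower bound (one-sided):
t* = 0.850 (one-sided for 80%)
Lower bound = x̄ - t* · s/√n = 41.9 - 0.850 · 7.8/√46 = 40.92

We are 80% confident that μ ≥ 40.92.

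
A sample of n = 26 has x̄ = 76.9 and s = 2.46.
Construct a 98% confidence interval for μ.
(75.70, 78.10)

t-interval (σ unknown):
df = n - 1 = 25
t* = 2.485 for 98% confidence

Margin of error = t* · s/√n = 2.485 · 2.46/√26 = 1.20

CI: (75.70, 78.10)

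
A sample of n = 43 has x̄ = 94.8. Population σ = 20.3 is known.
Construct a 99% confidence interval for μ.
(86.83, 102.77)

z-interval (σ known):
z* = 2.576 for 99% confidence

Margin of error = z* · σ/√n = 2.576 · 20.3/√43 = 7.97

CI: (94.8 - 7.97, 94.8 + 7.97) = (86.83, 102.77)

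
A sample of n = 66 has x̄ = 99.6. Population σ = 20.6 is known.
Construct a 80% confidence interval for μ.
(96.35, 102.85)

z-interval (σ known):
z* = 1.282 for 80% confidence

Margin of error = z* · σ/√n = 1.282 · 20.6/√66 = 3.25

CI: (99.6 - 3.25, 99.6 + 3.25) = (96.35, 102.85)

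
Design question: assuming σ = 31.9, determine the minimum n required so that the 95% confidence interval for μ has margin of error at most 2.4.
n ≥ 679

For margin E ≤ 2.4:
n ≥ (z* · σ / E)²
n ≥ (1.960 · 31.9 / 2.4)²
n ≥ 678.69

Minimum n = 679 (rounding up)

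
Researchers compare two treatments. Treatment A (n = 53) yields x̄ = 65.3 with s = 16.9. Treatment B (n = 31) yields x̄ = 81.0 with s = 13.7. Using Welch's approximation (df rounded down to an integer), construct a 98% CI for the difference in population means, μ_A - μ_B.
(-23.75, -7.65)

Difference: x̄₁ - x̄₂ = -15.70
SE = √(s₁²/n₁ + s₂²/n₂) = √(16.9²/53 + 13.7²/31) = 3.3828
df = 73.55 → 73 (Welch–Satterthwaite, rounded down)
t* = 2.379

CI: -15.70 ± 2.379 · 3.3828 = -15.70 ± 8.05 = (-23.75, -7.65)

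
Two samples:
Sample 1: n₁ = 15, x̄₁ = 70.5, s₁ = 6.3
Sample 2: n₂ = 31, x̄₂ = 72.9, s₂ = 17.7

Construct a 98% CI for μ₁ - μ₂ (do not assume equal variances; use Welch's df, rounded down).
(-11.05, 6.25)

Difference: x̄₁ - x̄₂ = -2.40
SE = √(s₁²/n₁ + s₂²/n₂) = √(6.3²/15 + 17.7²/31) = 3.5710
df = 41.65 → 41 (Welch–Satterthwaite, rounded down)
t* = 2.421

CI: -2.40 ± 2.421 · 3.5710 = -2.40 ± 8.65 = (-11.05, 6.25)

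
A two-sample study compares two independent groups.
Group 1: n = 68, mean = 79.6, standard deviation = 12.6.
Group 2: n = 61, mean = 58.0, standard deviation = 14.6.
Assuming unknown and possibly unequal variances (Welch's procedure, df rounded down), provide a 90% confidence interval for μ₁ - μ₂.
(17.60, 25.60)

Difference: x̄₁ - x̄₂ = 21.60
SE = √(s₁²/n₁ + s₂²/n₂) = √(12.6²/68 + 14.6²/61) = 2.4144
df = 119.28 → 119 (Welch–Satterthwaite, rounded down)
t* = 1.658

CI: 21.60 ± 1.658 · 2.4144 = 21.60 ± 4.00 = (17.60, 25.60)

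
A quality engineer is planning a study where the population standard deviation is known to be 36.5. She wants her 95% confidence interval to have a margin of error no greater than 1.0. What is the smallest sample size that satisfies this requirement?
n ≥ 5118

For margin E ≤ 1.0:
n ≥ (z* · σ / E)²
n ≥ (1.960 · 36.5 / 1.0)²
n ≥ 5117.97

Minimum n = 5118 (rounding up)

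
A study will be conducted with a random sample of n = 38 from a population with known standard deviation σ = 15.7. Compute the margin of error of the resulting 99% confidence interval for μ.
Margin of error = 6.56

Margin of error = z* · σ/√n
= 2.576 · 15.7/√38
= 2.576 · 15.7/6.1644
= 6.56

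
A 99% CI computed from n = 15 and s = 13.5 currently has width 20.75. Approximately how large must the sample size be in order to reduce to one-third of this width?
n ≈ 135

CI width ∝ 1/√n
To reduce width by factor 3, need √n to grow by 3 → need 3² = 9 times as many samples.

Current: n = 15, width = 20.75
New: n = 135, width ≈ 6.07

Width reduced by factor of 20.75/6.07 = 3.42.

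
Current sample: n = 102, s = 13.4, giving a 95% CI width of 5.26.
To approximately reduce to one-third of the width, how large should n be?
n ≈ 918

CI width ∝ 1/√n
To reduce width by factor 3, need √n to grow by 3 → need 3² = 9 times as many samples.

Current: n = 102, width = 5.26
New: n = 918, width ≈ 1.74

Width reduced by factor of 5.26/1.74 = 3.02.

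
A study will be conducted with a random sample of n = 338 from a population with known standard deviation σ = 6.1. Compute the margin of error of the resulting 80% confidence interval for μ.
Margin of error = 0.43

Margin of error = z* · σ/√n
= 1.282 · 6.1/√338
= 1.282 · 6.1/18.3848
= 0.43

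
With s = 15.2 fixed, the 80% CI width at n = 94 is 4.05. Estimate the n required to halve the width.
n ≈ 376

CI width ∝ 1/√n
To reduce width by factor 2, need √n to grow by 2 → need 2² = 4 times as many samples.

Current: n = 94, width = 4.05
New: n = 376, width ≈ 2.01

Width reduced by factor of 4.05/2.01 = 2.01.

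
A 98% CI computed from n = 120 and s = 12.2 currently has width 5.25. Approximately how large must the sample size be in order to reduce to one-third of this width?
n ≈ 1080

CI width ∝ 1/√n
To reduce width by factor 3, need √n to grow by 3 → need 3² = 9 times as many samples.

Current: n = 120, width = 5.25
New: n = 1080, width ≈ 1.73

Width reduced by factor of 5.25/1.73 = 3.03.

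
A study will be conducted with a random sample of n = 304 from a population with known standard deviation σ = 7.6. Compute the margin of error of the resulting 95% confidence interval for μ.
Margin of error = 0.85

Margin of error = z* · σ/√n
= 1.960 · 7.6/√304
= 1.960 · 7.6/17.4356
= 0.85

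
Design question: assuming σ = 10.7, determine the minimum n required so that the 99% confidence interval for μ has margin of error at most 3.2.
n ≥ 75

For margin E ≤ 3.2:
n ≥ (z* · σ / E)²
n ≥ (2.576 · 10.7 / 3.2)²
n ≥ 74.19

Minimum n = 75 (rounding up)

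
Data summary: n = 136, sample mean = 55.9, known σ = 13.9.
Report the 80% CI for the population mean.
(54.37, 57.43)

z-interval (σ known):
z* = 1.282 for 80% confidence

Margin of error = z* · σ/√n = 1.282 · 13.9/√136 = 1.53

CI: (55.9 - 1.53, 55.9 + 1.53) = (54.37, 57.43)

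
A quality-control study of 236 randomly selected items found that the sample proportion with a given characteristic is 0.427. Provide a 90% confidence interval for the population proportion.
(0.374, 0.480)

Proportion CI:
SE = √(p̂(1-p̂)/n) = √(0.427 · 0.573 / 236) = 0.03220

z* = 1.645
Margin = z* · SE = 1.645 · 0.03220 = 0.0530

CI: 0.427 ± 0.0530 = (0.374, 0.480)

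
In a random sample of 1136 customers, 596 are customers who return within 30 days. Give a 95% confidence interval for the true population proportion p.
(0.496, 0.554)

Proportion CI:
p̂ = 596/1136 = 0.52465
SE = √(p̂(1-p̂)/n) = √(0.52465 · 0.47535 / 1136) = 0.01482

z* = 1.960
Margin = z* · SE = 1.960 · 0.01482 = 0.0290

CI: 0.52465 ± 0.0290 = (0.496, 0.554)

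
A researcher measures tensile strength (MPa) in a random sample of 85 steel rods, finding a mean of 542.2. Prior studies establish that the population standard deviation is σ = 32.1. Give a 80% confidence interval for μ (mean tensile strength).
(537.74, 546.66)

z-interval (σ known):
z* = 1.282 for 80% confidence

Margin of error = z* · σ/√n = 1.282 · 32.1/√85 = 4.46

CI: (542.2 - 4.46, 542.2 + 4.46) = (537.74, 546.66)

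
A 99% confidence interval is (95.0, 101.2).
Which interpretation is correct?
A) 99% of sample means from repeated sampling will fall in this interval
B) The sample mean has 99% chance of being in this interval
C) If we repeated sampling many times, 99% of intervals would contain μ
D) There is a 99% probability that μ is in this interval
C

A) Wrong — coverage applies to intervals containing μ, not to future x̄ values.
B) Wrong — x̄ is observed and sits in the interval by construction.
C) Correct — this is the frequentist long-run coverage interpretation.
D) Wrong — μ is fixed; the randomness lives in the interval, not in μ.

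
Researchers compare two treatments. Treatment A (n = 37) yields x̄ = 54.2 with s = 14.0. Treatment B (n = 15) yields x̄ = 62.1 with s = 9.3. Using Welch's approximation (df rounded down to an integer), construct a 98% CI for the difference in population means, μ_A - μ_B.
(-15.98, 0.18)

Difference: x̄₁ - x̄₂ = -7.90
SE = √(s₁²/n₁ + s₂²/n₂) = √(14.0²/37 + 9.3²/15) = 3.3262
df = 38.80 → 38 (Welch–Satterthwaite, rounded down)
t* = 2.429

CI: -7.90 ± 2.429 · 3.3262 = -7.90 ± 8.08 = (-15.98, 0.18)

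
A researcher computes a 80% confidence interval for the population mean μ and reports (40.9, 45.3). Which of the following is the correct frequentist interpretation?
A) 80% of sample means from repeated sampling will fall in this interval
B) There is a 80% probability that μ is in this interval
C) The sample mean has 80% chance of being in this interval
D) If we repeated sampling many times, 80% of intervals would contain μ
D

A) Wrong — coverage applies to intervals containing μ, not to future x̄ values.
B) Wrong — μ is fixed; the randomness lives in the interval, not in μ.
C) Wrong — x̄ is observed and sits in the interval by construction.
D) Correct — this is the frequentist long-run coverage interpretation.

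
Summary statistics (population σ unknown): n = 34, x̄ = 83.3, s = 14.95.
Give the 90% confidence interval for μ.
(78.96, 87.64)

t-interval (σ unknown):
df = n - 1 = 33
t* = 1.692 for 90% confidence

Margin of error = t* · s/√n = 1.692 · 14.95/√34 = 4.34

CI: (78.96, 87.64)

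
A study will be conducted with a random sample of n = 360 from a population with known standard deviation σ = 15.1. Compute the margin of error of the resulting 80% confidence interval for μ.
Margin of error = 1.02

Margin of error = z* · σ/√n
= 1.282 · 15.1/√360
= 1.282 · 15.1/18.9737
= 1.02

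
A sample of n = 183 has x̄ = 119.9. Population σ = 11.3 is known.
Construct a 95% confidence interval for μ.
(118.26, 121.54)

z-interval (σ known):
z* = 1.960 for 95% confidence

Margin of error = z* · σ/√n = 1.960 · 11.3/√183 = 1.64

CI: (119.9 - 1.64, 119.9 + 1.64) = (118.26, 121.54)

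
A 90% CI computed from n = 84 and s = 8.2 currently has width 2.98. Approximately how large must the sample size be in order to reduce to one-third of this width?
n ≈ 756

CI width ∝ 1/√n
To reduce width by factor 3, need √n to grow by 3 → need 3² = 9 times as many samples.

Current: n = 84, width = 2.98
New: n = 756, width ≈ 0.98

Width reduced by factor of 2.98/0.98 = 3.04.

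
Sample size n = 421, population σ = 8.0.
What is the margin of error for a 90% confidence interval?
Margin of error = 0.64

Margin of error = z* · σ/√n
= 1.645 · 8.0/√421
= 1.645 · 8.0/20.5183
= 0.64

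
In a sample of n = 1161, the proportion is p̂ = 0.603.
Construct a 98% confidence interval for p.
(0.570, 0.636)

Proportion CI:
SE = √(p̂(1-p̂)/n) = √(0.603 · 0.397 / 1161) = 0.01436

z* = 2.326
Margin = z* · SE = 2.326 · 0.01436 = 0.0334

CI: 0.603 ± 0.0334 = (0.570, 0.636)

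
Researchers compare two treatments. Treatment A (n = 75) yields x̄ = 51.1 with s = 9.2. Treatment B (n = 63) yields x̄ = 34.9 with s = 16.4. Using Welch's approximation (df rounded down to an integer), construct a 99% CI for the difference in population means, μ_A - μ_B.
(10.09, 22.31)

Difference: x̄₁ - x̄₂ = 16.20
SE = √(s₁²/n₁ + s₂²/n₂) = √(9.2²/75 + 16.4²/63) = 2.3233
df = 93.63 → 93 (Welch–Satterthwaite, rounded down)
t* = 2.630

CI: 16.20 ± 2.630 · 2.3233 = 16.20 ± 6.11 = (10.09, 22.31)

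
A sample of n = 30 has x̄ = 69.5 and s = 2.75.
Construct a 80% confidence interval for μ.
(68.84, 70.16)

t-interval (σ unknown):
df = n - 1 = 29
t* = 1.311 for 80% confidence

Margin of error = t* · s/√n = 1.311 · 2.75/√30 = 0.66

CI: (68.84, 70.16)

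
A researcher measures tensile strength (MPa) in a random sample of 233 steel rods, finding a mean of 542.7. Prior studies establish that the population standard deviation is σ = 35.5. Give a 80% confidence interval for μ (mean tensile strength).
(539.72, 545.68)

z-interval (σ known):
z* = 1.282 for 80% confidence

Margin of error = z* · σ/√n = 1.282 · 35.5/√233 = 2.98

CI: (542.7 - 2.98, 542.7 + 2.98) = (539.72, 545.68)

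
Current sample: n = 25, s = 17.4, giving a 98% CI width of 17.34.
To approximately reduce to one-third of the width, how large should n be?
n ≈ 225

CI width ∝ 1/√n
To reduce width by factor 3, need √n to grow by 3 → need 3² = 9 times as many samples.

Current: n = 25, width = 17.34
New: n = 225, width ≈ 5.44

Width reduced by factor of 17.34/5.44 = 3.19.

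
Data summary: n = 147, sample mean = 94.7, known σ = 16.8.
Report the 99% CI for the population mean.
(91.13, 98.27)

z-interval (σ known):
z* = 2.576 for 99% confidence

Margin of error = z* · σ/√n = 2.576 · 16.8/√147 = 3.57

CI: (94.7 - 3.57, 94.7 + 3.57) = (91.13, 98.27)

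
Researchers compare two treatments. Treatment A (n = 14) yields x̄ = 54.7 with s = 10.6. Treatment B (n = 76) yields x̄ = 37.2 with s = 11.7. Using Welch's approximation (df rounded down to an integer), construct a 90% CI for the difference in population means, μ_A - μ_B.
(12.08, 22.92)

Difference: x̄₁ - x̄₂ = 17.50
SE = √(s₁²/n₁ + s₂²/n₂) = √(10.6²/14 + 11.7²/76) = 3.1348
df = 19.32 → 19 (Welch–Satterthwaite, rounded down)
t* = 1.729

CI: 17.50 ± 1.729 · 3.1348 = 17.50 ± 5.42 = (12.08, 22.92)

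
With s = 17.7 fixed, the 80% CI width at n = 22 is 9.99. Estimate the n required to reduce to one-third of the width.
n ≈ 198

CI width ∝ 1/√n
To reduce width by factor 3, need √n to grow by 3 → need 3² = 9 times as many samples.

Current: n = 22, width = 9.99
New: n = 198, width ≈ 3.24

Width reduced by factor of 9.99/3.24 = 3.08.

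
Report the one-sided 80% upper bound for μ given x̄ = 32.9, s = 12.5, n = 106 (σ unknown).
μ ≤ 33.93

Upper bound (one-sided):
t* = 0.845 (one-sided for 80%)
Upper bound = x̄ + t* · s/√n = 32.9 + 0.845 · 12.5/√106 = 33.93

We are 80% confident that μ ≤ 33.93.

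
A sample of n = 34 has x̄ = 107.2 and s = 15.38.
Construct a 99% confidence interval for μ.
(99.99, 114.41)

t-interval (σ unknown):
df = n - 1 = 33
t* = 2.733 for 99% confidence

Margin of error = t* · s/√n = 2.733 · 15.38/√34 = 7.21

CI: (99.99, 114.41)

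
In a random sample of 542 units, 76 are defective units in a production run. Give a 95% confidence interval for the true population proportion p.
(0.111, 0.169)

Proportion CI:
p̂ = 76/542 = 0.14022
SE = √(p̂(1-p̂)/n) = √(0.14022 · 0.85978 / 542) = 0.01491

z* = 1.960
Margin = z* · SE = 1.960 · 0.01491 = 0.0292

CI: 0.14022 ± 0.0292 = (0.111, 0.169)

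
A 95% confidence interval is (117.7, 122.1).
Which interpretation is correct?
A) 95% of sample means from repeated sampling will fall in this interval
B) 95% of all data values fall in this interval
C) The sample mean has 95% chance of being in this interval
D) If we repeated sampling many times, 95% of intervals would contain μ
D

A) Wrong — coverage applies to intervals containing μ, not to future x̄ values.
B) Wrong — a CI is about the parameter μ, not individual data values.
C) Wrong — x̄ is observed and sits in the interval by construction.
D) Correct — this is the frequentist long-run coverage interpretation.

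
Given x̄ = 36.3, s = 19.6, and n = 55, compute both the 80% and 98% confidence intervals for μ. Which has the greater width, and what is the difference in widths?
98% CI is wider by 5.81

df = 54
80% CI: t* = 1.297, (32.87, 39.73), width = 2 · t* · s/√n = 6.86
98% CI: t* = 2.397, (29.97, 42.63), width = 2 · t* · s/√n = 12.67

The 98% CI is wider by 12.67 - 6.86 = 5.81.
Higher confidence requires a wider interval.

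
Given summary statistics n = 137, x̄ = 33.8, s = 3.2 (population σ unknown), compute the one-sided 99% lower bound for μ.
μ ≥ 33.16

Lower bound (one-sided):
t* = 2.354 (one-sided for 99%)
Lower bound = x̄ - t* · s/√n = 33.8 - 2.354 · 3.2/√137 = 33.16

We are 99% confident that μ ≥ 33.16.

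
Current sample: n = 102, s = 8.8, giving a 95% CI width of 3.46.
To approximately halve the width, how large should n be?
n ≈ 408

CI width ∝ 1/√n
To reduce width by factor 2, need √n to grow by 2 → need 2² = 4 times as many samples.

Current: n = 102, width = 3.46
New: n = 408, width ≈ 1.71

Width reduced by factor of 3.46/1.71 = 2.02.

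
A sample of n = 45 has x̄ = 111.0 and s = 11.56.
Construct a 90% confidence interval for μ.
(108.10, 113.90)

t-interval (σ unknown):
df = n - 1 = 44
t* = 1.680 for 90% confidence

Margin of error = t* · s/√n = 1.680 · 11.56/√45 = 2.90

CI: (108.10, 113.90)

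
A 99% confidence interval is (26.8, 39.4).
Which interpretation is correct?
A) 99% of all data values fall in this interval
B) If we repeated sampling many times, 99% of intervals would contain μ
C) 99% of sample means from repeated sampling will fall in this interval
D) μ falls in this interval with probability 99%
B

A) Wrong — a CI is about the parameter μ, not individual data values.
B) Correct — this is the frequentist long-run coverage interpretation.
C) Wrong — coverage applies to intervals containing μ, not to future x̄ values.
D) Wrong — μ is fixed; the randomness lives in the interval, not in μ.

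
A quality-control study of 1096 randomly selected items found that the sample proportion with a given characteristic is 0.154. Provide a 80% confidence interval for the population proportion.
(0.140, 0.168)

Proportion CI:
SE = √(p̂(1-p̂)/n) = √(0.154 · 0.846 / 1096) = 0.01090

z* = 1.282
Margin = z* · SE = 1.282 · 0.01090 = 0.0140

CI: 0.154 ± 0.0140 = (0.140, 0.168)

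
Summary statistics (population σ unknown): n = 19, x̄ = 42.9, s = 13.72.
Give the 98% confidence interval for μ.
(34.87, 50.93)

t-interval (σ unknown):
df = n - 1 = 18
t* = 2.552 for 98% confidence

Margin of error = t* · s/√n = 2.552 · 13.72/√19 = 8.03

CI: (34.87, 50.93)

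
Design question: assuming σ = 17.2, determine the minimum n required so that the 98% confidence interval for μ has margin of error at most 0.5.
n ≥ 6403

For margin E ≤ 0.5:
n ≥ (z* · σ / E)²
n ≥ (2.326 · 17.2 / 0.5)²
n ≥ 6402.30

Minimum n = 6403 (rounding up)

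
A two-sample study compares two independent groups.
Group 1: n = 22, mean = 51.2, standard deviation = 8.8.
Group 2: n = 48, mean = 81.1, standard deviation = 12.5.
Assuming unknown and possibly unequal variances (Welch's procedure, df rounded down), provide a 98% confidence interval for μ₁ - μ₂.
(-36.13, -23.67)

Difference: x̄₁ - x̄₂ = -29.90
SE = √(s₁²/n₁ + s₂²/n₂) = √(8.8²/22 + 12.5²/48) = 2.6029
df = 56.29 → 56 (Welch–Satterthwaite, rounded down)
t* = 2.395

CI: -29.90 ± 2.395 · 2.6029 = -29.90 ± 6.23 = (-36.13, -23.67)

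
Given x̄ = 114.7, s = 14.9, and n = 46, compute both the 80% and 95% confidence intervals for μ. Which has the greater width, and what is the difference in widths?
95% CI is wider by 3.13

df = 45
80% CI: t* = 1.301, (111.84, 117.56), width = 2 · t* · s/√n = 5.72
95% CI: t* = 2.014, (110.28, 119.12), width = 2 · t* · s/√n = 8.85

The 95% CI is wider by 8.85 - 5.72 = 3.13.
Higher confidence requires a wider interval.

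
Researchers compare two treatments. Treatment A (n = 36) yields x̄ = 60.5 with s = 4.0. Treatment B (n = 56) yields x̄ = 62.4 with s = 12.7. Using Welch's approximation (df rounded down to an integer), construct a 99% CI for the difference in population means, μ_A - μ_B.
(-6.73, 2.93)

Difference: x̄₁ - x̄₂ = -1.90
SE = √(s₁²/n₁ + s₂²/n₂) = √(4.0²/36 + 12.7²/56) = 1.8234
df = 70.64 → 70 (Welch–Satterthwaite, rounded down)
t* = 2.648

CI: -1.90 ± 2.648 · 1.8234 = -1.90 ± 4.83 = (-6.73, 2.93)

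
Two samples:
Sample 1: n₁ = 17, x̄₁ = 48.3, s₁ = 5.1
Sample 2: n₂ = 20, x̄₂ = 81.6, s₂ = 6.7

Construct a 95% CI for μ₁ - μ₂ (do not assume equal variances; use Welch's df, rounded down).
(-37.25, -29.35)

Difference: x̄₁ - x̄₂ = -33.30
SE = √(s₁²/n₁ + s₂²/n₂) = √(5.1²/17 + 6.7²/20) = 1.9428
df = 34.63 → 34 (Welch–Satterthwaite, rounded down)
t* = 2.032

CI: -33.30 ± 2.032 · 1.9428 = -33.30 ± 3.95 = (-37.25, -29.35)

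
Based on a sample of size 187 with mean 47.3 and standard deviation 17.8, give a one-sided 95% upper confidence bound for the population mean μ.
μ ≤ 49.45

Upper bound (one-sided):
t* = 1.653 (one-sided for 95%)
Upper bound = x̄ + t* · s/√n = 47.3 + 1.653 · 17.8/√187 = 49.45

We are 95% confident that μ ≤ 49.45.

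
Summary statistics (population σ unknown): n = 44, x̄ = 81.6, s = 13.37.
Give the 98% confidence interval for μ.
(76.73, 86.47)

t-interval (σ unknown):
df = n - 1 = 43
t* = 2.416 for 98% confidence

Margin of error = t* · s/√n = 2.416 · 13.37/√44 = 4.87

CI: (76.73, 86.47)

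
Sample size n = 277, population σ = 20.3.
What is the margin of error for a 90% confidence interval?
Margin of error = 2.01

Margin of error = z* · σ/√n
= 1.645 · 20.3/√277
= 1.645 · 20.3/16.6433
= 2.01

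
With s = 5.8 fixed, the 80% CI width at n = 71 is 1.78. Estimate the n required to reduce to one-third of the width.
n ≈ 639

CI width ∝ 1/√n
To reduce width by factor 3, need √n to grow by 3 → need 3² = 9 times as many samples.

Current: n = 71, width = 1.78
New: n = 639, width ≈ 0.59

Width reduced by factor of 1.78/0.59 = 3.02.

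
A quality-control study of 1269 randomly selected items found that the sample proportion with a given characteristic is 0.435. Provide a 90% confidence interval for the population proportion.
(0.412, 0.458)

Proportion CI:
SE = √(p̂(1-p̂)/n) = √(0.435 · 0.565 / 1269) = 0.01392

z* = 1.645
Margin = z* · SE = 1.645 · 0.01392 = 0.0229

CI: 0.435 ± 0.0229 = (0.412, 0.458)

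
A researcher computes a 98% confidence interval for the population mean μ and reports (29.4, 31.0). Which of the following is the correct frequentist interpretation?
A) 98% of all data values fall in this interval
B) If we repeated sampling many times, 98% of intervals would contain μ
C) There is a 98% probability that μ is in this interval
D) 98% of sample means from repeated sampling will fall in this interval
B

A) Wrong — a CI is about the parameter μ, not individual data values.
B) Correct — this is the frequentist long-run coverage interpretation.
C) Wrong — μ is fixed; the randomness lives in the interval, not in μ.
D) Wrong — coverage applies to intervals containing μ, not to future x̄ values.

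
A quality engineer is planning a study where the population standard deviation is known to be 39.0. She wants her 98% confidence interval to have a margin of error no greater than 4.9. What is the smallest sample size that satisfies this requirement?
n ≥ 343

For margin E ≤ 4.9:
n ≥ (z* · σ / E)²
n ≥ (2.326 · 39.0 / 4.9)²
n ≥ 342.73

Minimum n = 343 (rounding up)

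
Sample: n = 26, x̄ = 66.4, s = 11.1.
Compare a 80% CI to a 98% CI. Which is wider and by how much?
98% CI is wider by 5.09

df = 25
80% CI: t* = 1.316, (63.54, 69.26), width = 2 · t* · s/√n = 5.73
98% CI: t* = 2.485, (60.99, 71.81), width = 2 · t* · s/√n = 10.82

The 98% CI is wider by 10.82 - 5.73 = 5.09.
Higher confidence requires a wider interval.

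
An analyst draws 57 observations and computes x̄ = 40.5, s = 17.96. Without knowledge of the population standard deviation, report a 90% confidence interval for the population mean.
(36.52, 44.48)

t-interval (σ unknown):
df = n - 1 = 56
t* = 1.673 for 90% confidence

Margin of error = t* · s/√n = 1.673 · 17.96/√57 = 3.98

CI: (36.52, 44.48)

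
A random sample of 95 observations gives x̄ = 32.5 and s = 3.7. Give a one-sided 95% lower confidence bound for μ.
μ ≥ 31.87

Lower bound (one-sided):
t* = 1.661 (one-sided for 95%)
Lower bound = x̄ - t* · s/√n = 32.5 - 1.661 · 3.7/√95 = 31.87

We are 95% confident that μ ≥ 31.87.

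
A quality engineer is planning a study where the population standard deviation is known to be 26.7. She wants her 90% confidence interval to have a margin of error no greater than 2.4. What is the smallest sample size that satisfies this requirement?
n ≥ 335

For margin E ≤ 2.4:
n ≥ (z* · σ / E)²
n ≥ (1.645 · 26.7 / 2.4)²
n ≥ 334.91

Minimum n = 335 (rounding up)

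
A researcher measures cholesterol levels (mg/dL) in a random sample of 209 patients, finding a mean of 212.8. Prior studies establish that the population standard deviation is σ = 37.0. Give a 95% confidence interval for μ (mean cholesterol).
(207.78, 217.82)

z-interval (σ known):
z* = 1.960 for 95% confidence

Margin of error = z* · σ/√n = 1.960 · 37.0/√209 = 5.02

CI: (212.8 - 5.02, 212.8 + 5.02) = (207.78, 217.82)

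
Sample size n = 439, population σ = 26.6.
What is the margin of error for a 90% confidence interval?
Margin of error = 2.09

Margin of error = z* · σ/√n
= 1.645 · 26.6/√439
= 1.645 · 26.6/20.9523
= 2.09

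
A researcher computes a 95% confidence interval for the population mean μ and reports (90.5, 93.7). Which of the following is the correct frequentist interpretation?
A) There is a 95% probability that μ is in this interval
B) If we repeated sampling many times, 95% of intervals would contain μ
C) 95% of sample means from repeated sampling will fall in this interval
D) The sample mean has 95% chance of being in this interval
B

A) Wrong — μ is fixed; the randomness lives in the interval, not in μ.
B) Correct — this is the frequentist long-run coverage interpretation.
C) Wrong — coverage applies to intervals containing μ, not to future x̄ values.
D) Wrong — x̄ is observed and sits in the interval by construction.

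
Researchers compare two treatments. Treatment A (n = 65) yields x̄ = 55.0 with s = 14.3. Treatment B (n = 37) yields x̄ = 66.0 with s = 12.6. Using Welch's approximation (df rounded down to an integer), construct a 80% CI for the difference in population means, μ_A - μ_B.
(-14.52, -7.48)

Difference: x̄₁ - x̄₂ = -11.00
SE = √(s₁²/n₁ + s₂²/n₂) = √(14.3²/65 + 12.6²/37) = 2.7271
df = 83.03 → 83 (Welch–Satterthwaite, rounded down)
t* = 1.292

CI: -11.00 ± 1.292 · 2.7271 = -11.00 ± 3.52 = (-14.52, -7.48)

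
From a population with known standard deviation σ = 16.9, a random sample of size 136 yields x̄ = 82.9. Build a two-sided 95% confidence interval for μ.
(80.06, 85.74)

z-interval (σ known):
z* = 1.960 for 95% confidence

Margin of error = z* · σ/√n = 1.960 · 16.9/√136 = 2.84

CI: (82.9 - 2.84, 82.9 + 2.84) = (80.06, 85.74)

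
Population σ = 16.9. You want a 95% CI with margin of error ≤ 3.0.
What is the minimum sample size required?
n ≥ 122

For margin E ≤ 3.0:
n ≥ (z* · σ / E)²
n ≥ (1.960 · 16.9 / 3.0)²
n ≥ 121.91

Minimum n = 122 (rounding up)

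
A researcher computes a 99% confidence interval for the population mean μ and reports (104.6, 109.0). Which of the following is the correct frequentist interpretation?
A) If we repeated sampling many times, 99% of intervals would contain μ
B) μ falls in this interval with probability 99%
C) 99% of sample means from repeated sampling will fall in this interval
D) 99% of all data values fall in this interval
A

A) Correct — this is the frequentist long-run coverage interpretation.
B) Wrong — μ is fixed; the randomness lives in the interval, not in μ.
C) Wrong — coverage applies to intervals containing μ, not to future x̄ values.
D) Wrong — a CI is about the parameter μ, not individual data values.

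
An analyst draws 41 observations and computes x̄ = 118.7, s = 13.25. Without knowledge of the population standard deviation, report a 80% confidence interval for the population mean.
(116.00, 121.40)

t-interval (σ unknown):
df = n - 1 = 40
t* = 1.303 for 80% confidence

Margin of error = t* · s/√n = 1.303 · 13.25/√41 = 2.70

CI: (116.00, 121.40)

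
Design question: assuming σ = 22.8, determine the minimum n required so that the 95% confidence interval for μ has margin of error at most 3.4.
n ≥ 173

For margin E ≤ 3.4:
n ≥ (z* · σ / E)²
n ≥ (1.960 · 22.8 / 3.4)²
n ≥ 172.75

Minimum n = 173 (rounding up)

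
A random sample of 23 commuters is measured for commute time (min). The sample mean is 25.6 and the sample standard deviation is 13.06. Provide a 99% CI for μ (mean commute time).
(17.92, 33.28)

t-interval (σ unknown):
df = n - 1 = 22
t* = 2.819 for 99% confidence

Margin of error = t* · s/√n = 2.819 · 13.06/√23 = 7.68

CI: (17.92, 33.28)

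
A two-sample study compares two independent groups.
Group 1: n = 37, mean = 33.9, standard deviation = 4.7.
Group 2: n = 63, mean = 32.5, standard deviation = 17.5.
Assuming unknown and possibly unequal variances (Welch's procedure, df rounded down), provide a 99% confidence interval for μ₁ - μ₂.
(-4.77, 7.57)

Difference: x̄₁ - x̄₂ = 1.40
SE = √(s₁²/n₁ + s₂²/n₂) = √(4.7²/37 + 17.5²/63) = 2.3363
df = 76.19 → 76 (Welch–Satterthwaite, rounded down)
t* = 2.642

CI: 1.40 ± 2.642 · 2.3363 = 1.40 ± 6.17 = (-4.77, 7.57)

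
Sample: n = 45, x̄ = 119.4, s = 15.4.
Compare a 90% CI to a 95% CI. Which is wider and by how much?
95% CI is wider by 1.54

df = 44
90% CI: t* = 1.680, (115.54, 123.26), width = 2 · t* · s/√n = 7.71
95% CI: t* = 2.015, (114.77, 124.03), width = 2 · t* · s/√n = 9.25

The 95% CI is wider by 9.25 - 7.71 = 1.54.
Higher confidence requires a wider interval.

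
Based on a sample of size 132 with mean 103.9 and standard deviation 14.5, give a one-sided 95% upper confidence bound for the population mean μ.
μ ≤ 105.99

Upper bound (one-sided):
t* = 1.657 (one-sided for 95%)
Upper bound = x̄ + t* · s/√n = 103.9 + 1.657 · 14.5/√132 = 105.99

We are 95% confident that μ ≤ 105.99.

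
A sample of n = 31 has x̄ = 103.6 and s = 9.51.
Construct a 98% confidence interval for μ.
(99.40, 107.80)

t-interval (σ unknown):
df = n - 1 = 30
t* = 2.457 for 98% confidence

Margin of error = t* · s/√n = 2.457 · 9.51/√31 = 4.20

CI: (99.40, 107.80)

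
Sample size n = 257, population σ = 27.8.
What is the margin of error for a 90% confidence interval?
Margin of error = 2.85

Margin of error = z* · σ/√n
= 1.645 · 27.8/√257
= 1.645 · 27.8/16.0312
= 2.85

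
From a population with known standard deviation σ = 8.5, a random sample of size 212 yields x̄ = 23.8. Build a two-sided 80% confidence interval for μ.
(23.05, 24.55)

z-interval (σ known):
z* = 1.282 for 80% confidence

Margin of error = z* · σ/√n = 1.282 · 8.5/√212 = 0.75

CI: (23.8 - 0.75, 23.8 + 0.75) = (23.05, 24.55)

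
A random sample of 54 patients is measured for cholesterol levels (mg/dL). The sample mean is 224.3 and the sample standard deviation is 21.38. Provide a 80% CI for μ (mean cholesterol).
(220.52, 228.08)

t-interval (σ unknown):
df = n - 1 = 53
t* = 1.298 for 80% confidence

Margin of error = t* · s/√n = 1.298 · 21.38/√54 = 3.78

CI: (220.52, 228.08)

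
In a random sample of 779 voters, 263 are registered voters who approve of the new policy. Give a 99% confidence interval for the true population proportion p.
(0.294, 0.381)

Proportion CI:
p̂ = 263/779 = 0.33761
SE = √(p̂(1-p̂)/n) = √(0.33761 · 0.66239 / 779) = 0.01694

z* = 2.576
Margin = z* · SE = 2.576 · 0.01694 = 0.0436

CI: 0.33761 ± 0.0436 = (0.294, 0.381)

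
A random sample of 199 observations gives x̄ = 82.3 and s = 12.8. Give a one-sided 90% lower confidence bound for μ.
μ ≥ 81.13

Lower bound (one-sided):
t* = 1.286 (one-sided for 90%)
Lower bound = x̄ - t* · s/√n = 82.3 - 1.286 · 12.8/√199 = 81.13

We are 90% confident that μ ≥ 81.13.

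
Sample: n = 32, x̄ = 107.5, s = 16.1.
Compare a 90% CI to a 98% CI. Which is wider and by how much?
98% CI is wider by 4.31

df = 31
90% CI: t* = 1.696, (102.67, 112.33), width = 2 · t* · s/√n = 9.65
98% CI: t* = 2.453, (100.52, 114.48), width = 2 · t* · s/√n = 13.96

The 98% CI is wider by 13.96 - 9.65 = 4.31.
Higher confidence requires a wider interval.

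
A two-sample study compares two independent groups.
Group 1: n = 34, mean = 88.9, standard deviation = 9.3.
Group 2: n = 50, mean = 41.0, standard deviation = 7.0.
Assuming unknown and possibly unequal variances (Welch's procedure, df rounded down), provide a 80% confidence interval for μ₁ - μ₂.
(45.47, 50.33)

Difference: x̄₁ - x̄₂ = 47.90
SE = √(s₁²/n₁ + s₂²/n₂) = √(9.3²/34 + 7.0²/50) = 1.8772
df = 57.57 → 57 (Welch–Satterthwaite, rounded down)
t* = 1.297

CI: 47.90 ± 1.297 · 1.8772 = 47.90 ± 2.43 = (45.47, 50.33)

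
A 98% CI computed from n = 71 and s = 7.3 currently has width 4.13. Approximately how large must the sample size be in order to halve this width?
n ≈ 284

CI width ∝ 1/√n
To reduce width by factor 2, need √n to grow by 2 → need 2² = 4 times as many samples.

Current: n = 71, width = 4.13
New: n = 284, width ≈ 2.03

Width reduced by factor of 4.13/2.03 = 2.03.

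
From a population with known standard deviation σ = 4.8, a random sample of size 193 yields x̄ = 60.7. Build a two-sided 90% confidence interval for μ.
(60.13, 61.27)

z-interval (σ known):
z* = 1.645 for 90% confidence

Margin of error = z* · σ/√n = 1.645 · 4.8/√193 = 0.57

CI: (60.7 - 0.57, 60.7 + 0.57) = (60.13, 61.27)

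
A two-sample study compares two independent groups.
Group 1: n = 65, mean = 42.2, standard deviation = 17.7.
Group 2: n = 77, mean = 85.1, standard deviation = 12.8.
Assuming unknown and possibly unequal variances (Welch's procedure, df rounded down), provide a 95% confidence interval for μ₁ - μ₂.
(-48.12, -37.68)

Difference: x̄₁ - x̄₂ = -42.90
SE = √(s₁²/n₁ + s₂²/n₂) = √(17.7²/65 + 12.8²/77) = 2.6358
df = 114.23 → 114 (Welch–Satterthwaite, rounded down)
t* = 1.981

CI: -42.90 ± 1.981 · 2.6358 = -42.90 ± 5.22 = (-48.12, -37.68)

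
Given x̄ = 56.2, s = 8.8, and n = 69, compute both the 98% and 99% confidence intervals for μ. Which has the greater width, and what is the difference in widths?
99% CI is wider by 0.56

df = 68
98% CI: t* = 2.382, (53.68, 58.72), width = 2 · t* · s/√n = 5.05
99% CI: t* = 2.650, (53.39, 59.01), width = 2 · t* · s/√n = 5.61

The 99% CI is wider by 5.61 - 5.05 = 0.56.
Higher confidence requires a wider interval.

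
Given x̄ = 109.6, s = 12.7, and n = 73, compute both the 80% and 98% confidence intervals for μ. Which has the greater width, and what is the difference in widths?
98% CI is wider by 3.23

df = 72
80% CI: t* = 1.293, (107.68, 111.52), width = 2 · t* · s/√n = 3.84
98% CI: t* = 2.379, (106.06, 113.14), width = 2 · t* · s/√n = 7.07

The 98% CI is wider by 7.07 - 3.84 = 3.23.
Higher confidence requires a wider interval.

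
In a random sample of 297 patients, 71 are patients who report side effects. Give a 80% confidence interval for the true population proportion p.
(0.207, 0.271)

Proportion CI:
p̂ = 71/297 = 0.23906
SE = √(p̂(1-p̂)/n) = √(0.23906 · 0.76094 / 297) = 0.02475

z* = 1.282
Margin = z* · SE = 1.282 · 0.02475 = 0.0317

CI: 0.23906 ± 0.0317 = (0.207, 0.271)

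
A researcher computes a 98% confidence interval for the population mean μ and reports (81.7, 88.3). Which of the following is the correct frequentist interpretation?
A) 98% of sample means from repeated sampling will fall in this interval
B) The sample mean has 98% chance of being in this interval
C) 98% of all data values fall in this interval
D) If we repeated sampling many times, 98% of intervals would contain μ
D

A) Wrong — coverage applies to intervals containing μ, not to future x̄ values.
B) Wrong — x̄ is observed and sits in the interval by construction.
C) Wrong — a CI is about the parameter μ, not individual data values.
D) Correct — this is the frequentist long-run coverage interpretation.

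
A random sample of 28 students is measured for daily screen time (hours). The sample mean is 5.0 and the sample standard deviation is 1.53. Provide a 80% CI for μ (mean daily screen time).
(4.62, 5.38)

t-interval (σ unknown):
df = n - 1 = 27
t* = 1.314 for 80% confidence

Margin of error = t* · s/√n = 1.314 · 1.53/√28 = 0.38

CI: (4.62, 5.38)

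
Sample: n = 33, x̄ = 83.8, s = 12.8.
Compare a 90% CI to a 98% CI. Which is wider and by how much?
98% CI is wider by 3.36

df = 32
90% CI: t* = 1.694, (80.03, 87.57), width = 2 · t* · s/√n = 7.55
98% CI: t* = 2.449, (78.34, 89.26), width = 2 · t* · s/√n = 10.91

The 98% CI is wider by 10.91 - 7.55 = 3.36.
Higher confidence requires a wider interval.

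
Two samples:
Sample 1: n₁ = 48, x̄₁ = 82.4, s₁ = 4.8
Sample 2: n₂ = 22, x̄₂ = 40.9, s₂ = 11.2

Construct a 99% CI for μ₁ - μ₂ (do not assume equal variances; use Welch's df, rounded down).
(34.55, 48.45)

Difference: x̄₁ - x̄₂ = 41.50
SE = √(s₁²/n₁ + s₂²/n₂) = √(4.8²/48 + 11.2²/22) = 2.4863
df = 24.61 → 24 (Welch–Satterthwaite, rounded down)
t* = 2.797

CI: 41.50 ± 2.797 · 2.4863 = 41.50 ± 6.95 = (34.55, 48.45)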